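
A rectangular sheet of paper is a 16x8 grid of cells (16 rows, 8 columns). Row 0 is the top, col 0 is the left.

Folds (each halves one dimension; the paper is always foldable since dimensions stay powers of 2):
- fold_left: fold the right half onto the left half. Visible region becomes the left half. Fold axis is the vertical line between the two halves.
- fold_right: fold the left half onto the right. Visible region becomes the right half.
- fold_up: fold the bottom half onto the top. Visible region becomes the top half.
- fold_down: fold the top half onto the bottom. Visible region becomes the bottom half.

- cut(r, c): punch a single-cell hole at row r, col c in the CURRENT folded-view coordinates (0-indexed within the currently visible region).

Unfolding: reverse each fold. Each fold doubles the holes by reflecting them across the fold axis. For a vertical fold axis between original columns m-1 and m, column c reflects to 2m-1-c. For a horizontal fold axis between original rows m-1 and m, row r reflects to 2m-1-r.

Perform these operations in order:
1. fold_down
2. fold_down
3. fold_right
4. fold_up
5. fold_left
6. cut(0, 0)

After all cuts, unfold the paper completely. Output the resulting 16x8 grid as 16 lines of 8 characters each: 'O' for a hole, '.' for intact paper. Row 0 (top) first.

Answer: O..OO..O
........
........
O..OO..O
O..OO..O
........
........
O..OO..O
O..OO..O
........
........
O..OO..O
O..OO..O
........
........
O..OO..O

Derivation:
Op 1 fold_down: fold axis h@8; visible region now rows[8,16) x cols[0,8) = 8x8
Op 2 fold_down: fold axis h@12; visible region now rows[12,16) x cols[0,8) = 4x8
Op 3 fold_right: fold axis v@4; visible region now rows[12,16) x cols[4,8) = 4x4
Op 4 fold_up: fold axis h@14; visible region now rows[12,14) x cols[4,8) = 2x4
Op 5 fold_left: fold axis v@6; visible region now rows[12,14) x cols[4,6) = 2x2
Op 6 cut(0, 0): punch at orig (12,4); cuts so far [(12, 4)]; region rows[12,14) x cols[4,6) = 2x2
Unfold 1 (reflect across v@6): 2 holes -> [(12, 4), (12, 7)]
Unfold 2 (reflect across h@14): 4 holes -> [(12, 4), (12, 7), (15, 4), (15, 7)]
Unfold 3 (reflect across v@4): 8 holes -> [(12, 0), (12, 3), (12, 4), (12, 7), (15, 0), (15, 3), (15, 4), (15, 7)]
Unfold 4 (reflect across h@12): 16 holes -> [(8, 0), (8, 3), (8, 4), (8, 7), (11, 0), (11, 3), (11, 4), (11, 7), (12, 0), (12, 3), (12, 4), (12, 7), (15, 0), (15, 3), (15, 4), (15, 7)]
Unfold 5 (reflect across h@8): 32 holes -> [(0, 0), (0, 3), (0, 4), (0, 7), (3, 0), (3, 3), (3, 4), (3, 7), (4, 0), (4, 3), (4, 4), (4, 7), (7, 0), (7, 3), (7, 4), (7, 7), (8, 0), (8, 3), (8, 4), (8, 7), (11, 0), (11, 3), (11, 4), (11, 7), (12, 0), (12, 3), (12, 4), (12, 7), (15, 0), (15, 3), (15, 4), (15, 7)]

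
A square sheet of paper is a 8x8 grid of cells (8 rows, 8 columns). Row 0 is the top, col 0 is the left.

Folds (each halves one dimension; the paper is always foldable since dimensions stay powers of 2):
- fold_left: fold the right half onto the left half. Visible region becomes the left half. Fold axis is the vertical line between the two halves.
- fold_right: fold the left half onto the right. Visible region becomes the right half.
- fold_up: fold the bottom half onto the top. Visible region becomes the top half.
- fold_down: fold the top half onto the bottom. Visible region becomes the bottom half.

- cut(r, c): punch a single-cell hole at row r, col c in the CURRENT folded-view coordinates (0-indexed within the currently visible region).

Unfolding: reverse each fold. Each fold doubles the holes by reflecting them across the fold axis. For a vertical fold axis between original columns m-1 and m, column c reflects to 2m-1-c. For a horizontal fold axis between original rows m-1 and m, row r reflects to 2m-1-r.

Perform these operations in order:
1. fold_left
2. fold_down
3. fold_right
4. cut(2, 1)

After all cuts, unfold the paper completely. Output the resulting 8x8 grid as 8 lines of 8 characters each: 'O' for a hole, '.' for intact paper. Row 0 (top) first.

Op 1 fold_left: fold axis v@4; visible region now rows[0,8) x cols[0,4) = 8x4
Op 2 fold_down: fold axis h@4; visible region now rows[4,8) x cols[0,4) = 4x4
Op 3 fold_right: fold axis v@2; visible region now rows[4,8) x cols[2,4) = 4x2
Op 4 cut(2, 1): punch at orig (6,3); cuts so far [(6, 3)]; region rows[4,8) x cols[2,4) = 4x2
Unfold 1 (reflect across v@2): 2 holes -> [(6, 0), (6, 3)]
Unfold 2 (reflect across h@4): 4 holes -> [(1, 0), (1, 3), (6, 0), (6, 3)]
Unfold 3 (reflect across v@4): 8 holes -> [(1, 0), (1, 3), (1, 4), (1, 7), (6, 0), (6, 3), (6, 4), (6, 7)]

Answer: ........
O..OO..O
........
........
........
........
O..OO..O
........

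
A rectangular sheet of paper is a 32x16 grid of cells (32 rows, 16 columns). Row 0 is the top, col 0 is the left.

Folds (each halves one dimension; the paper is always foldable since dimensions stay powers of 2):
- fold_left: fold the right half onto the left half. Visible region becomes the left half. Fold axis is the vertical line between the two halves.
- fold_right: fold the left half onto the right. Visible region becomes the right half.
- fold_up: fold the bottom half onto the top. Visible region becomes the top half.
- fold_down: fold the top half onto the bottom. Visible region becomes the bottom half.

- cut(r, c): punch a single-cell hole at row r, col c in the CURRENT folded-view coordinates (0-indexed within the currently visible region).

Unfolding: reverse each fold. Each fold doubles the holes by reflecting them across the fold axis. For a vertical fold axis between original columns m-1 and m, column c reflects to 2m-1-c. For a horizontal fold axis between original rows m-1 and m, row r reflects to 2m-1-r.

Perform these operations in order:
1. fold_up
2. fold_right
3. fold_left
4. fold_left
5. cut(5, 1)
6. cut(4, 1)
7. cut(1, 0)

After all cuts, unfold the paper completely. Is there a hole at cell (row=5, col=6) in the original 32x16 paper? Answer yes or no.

Op 1 fold_up: fold axis h@16; visible region now rows[0,16) x cols[0,16) = 16x16
Op 2 fold_right: fold axis v@8; visible region now rows[0,16) x cols[8,16) = 16x8
Op 3 fold_left: fold axis v@12; visible region now rows[0,16) x cols[8,12) = 16x4
Op 4 fold_left: fold axis v@10; visible region now rows[0,16) x cols[8,10) = 16x2
Op 5 cut(5, 1): punch at orig (5,9); cuts so far [(5, 9)]; region rows[0,16) x cols[8,10) = 16x2
Op 6 cut(4, 1): punch at orig (4,9); cuts so far [(4, 9), (5, 9)]; region rows[0,16) x cols[8,10) = 16x2
Op 7 cut(1, 0): punch at orig (1,8); cuts so far [(1, 8), (4, 9), (5, 9)]; region rows[0,16) x cols[8,10) = 16x2
Unfold 1 (reflect across v@10): 6 holes -> [(1, 8), (1, 11), (4, 9), (4, 10), (5, 9), (5, 10)]
Unfold 2 (reflect across v@12): 12 holes -> [(1, 8), (1, 11), (1, 12), (1, 15), (4, 9), (4, 10), (4, 13), (4, 14), (5, 9), (5, 10), (5, 13), (5, 14)]
Unfold 3 (reflect across v@8): 24 holes -> [(1, 0), (1, 3), (1, 4), (1, 7), (1, 8), (1, 11), (1, 12), (1, 15), (4, 1), (4, 2), (4, 5), (4, 6), (4, 9), (4, 10), (4, 13), (4, 14), (5, 1), (5, 2), (5, 5), (5, 6), (5, 9), (5, 10), (5, 13), (5, 14)]
Unfold 4 (reflect across h@16): 48 holes -> [(1, 0), (1, 3), (1, 4), (1, 7), (1, 8), (1, 11), (1, 12), (1, 15), (4, 1), (4, 2), (4, 5), (4, 6), (4, 9), (4, 10), (4, 13), (4, 14), (5, 1), (5, 2), (5, 5), (5, 6), (5, 9), (5, 10), (5, 13), (5, 14), (26, 1), (26, 2), (26, 5), (26, 6), (26, 9), (26, 10), (26, 13), (26, 14), (27, 1), (27, 2), (27, 5), (27, 6), (27, 9), (27, 10), (27, 13), (27, 14), (30, 0), (30, 3), (30, 4), (30, 7), (30, 8), (30, 11), (30, 12), (30, 15)]
Holes: [(1, 0), (1, 3), (1, 4), (1, 7), (1, 8), (1, 11), (1, 12), (1, 15), (4, 1), (4, 2), (4, 5), (4, 6), (4, 9), (4, 10), (4, 13), (4, 14), (5, 1), (5, 2), (5, 5), (5, 6), (5, 9), (5, 10), (5, 13), (5, 14), (26, 1), (26, 2), (26, 5), (26, 6), (26, 9), (26, 10), (26, 13), (26, 14), (27, 1), (27, 2), (27, 5), (27, 6), (27, 9), (27, 10), (27, 13), (27, 14), (30, 0), (30, 3), (30, 4), (30, 7), (30, 8), (30, 11), (30, 12), (30, 15)]

Answer: yes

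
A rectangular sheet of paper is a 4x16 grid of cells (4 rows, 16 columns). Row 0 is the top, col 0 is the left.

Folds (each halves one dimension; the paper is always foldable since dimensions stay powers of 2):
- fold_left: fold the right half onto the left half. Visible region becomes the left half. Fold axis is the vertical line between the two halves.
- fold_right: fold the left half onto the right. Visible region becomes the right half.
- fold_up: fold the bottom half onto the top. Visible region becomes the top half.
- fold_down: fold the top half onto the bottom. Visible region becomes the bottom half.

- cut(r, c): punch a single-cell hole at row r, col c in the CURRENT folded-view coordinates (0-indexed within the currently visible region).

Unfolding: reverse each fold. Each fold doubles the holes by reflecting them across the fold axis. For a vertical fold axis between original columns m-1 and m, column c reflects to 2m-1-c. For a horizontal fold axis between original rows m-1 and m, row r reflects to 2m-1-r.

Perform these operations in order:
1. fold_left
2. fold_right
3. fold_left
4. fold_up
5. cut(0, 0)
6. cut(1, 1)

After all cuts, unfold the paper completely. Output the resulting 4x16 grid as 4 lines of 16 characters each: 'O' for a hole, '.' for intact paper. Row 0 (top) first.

Op 1 fold_left: fold axis v@8; visible region now rows[0,4) x cols[0,8) = 4x8
Op 2 fold_right: fold axis v@4; visible region now rows[0,4) x cols[4,8) = 4x4
Op 3 fold_left: fold axis v@6; visible region now rows[0,4) x cols[4,6) = 4x2
Op 4 fold_up: fold axis h@2; visible region now rows[0,2) x cols[4,6) = 2x2
Op 5 cut(0, 0): punch at orig (0,4); cuts so far [(0, 4)]; region rows[0,2) x cols[4,6) = 2x2
Op 6 cut(1, 1): punch at orig (1,5); cuts so far [(0, 4), (1, 5)]; region rows[0,2) x cols[4,6) = 2x2
Unfold 1 (reflect across h@2): 4 holes -> [(0, 4), (1, 5), (2, 5), (3, 4)]
Unfold 2 (reflect across v@6): 8 holes -> [(0, 4), (0, 7), (1, 5), (1, 6), (2, 5), (2, 6), (3, 4), (3, 7)]
Unfold 3 (reflect across v@4): 16 holes -> [(0, 0), (0, 3), (0, 4), (0, 7), (1, 1), (1, 2), (1, 5), (1, 6), (2, 1), (2, 2), (2, 5), (2, 6), (3, 0), (3, 3), (3, 4), (3, 7)]
Unfold 4 (reflect across v@8): 32 holes -> [(0, 0), (0, 3), (0, 4), (0, 7), (0, 8), (0, 11), (0, 12), (0, 15), (1, 1), (1, 2), (1, 5), (1, 6), (1, 9), (1, 10), (1, 13), (1, 14), (2, 1), (2, 2), (2, 5), (2, 6), (2, 9), (2, 10), (2, 13), (2, 14), (3, 0), (3, 3), (3, 4), (3, 7), (3, 8), (3, 11), (3, 12), (3, 15)]

Answer: O..OO..OO..OO..O
.OO..OO..OO..OO.
.OO..OO..OO..OO.
O..OO..OO..OO..O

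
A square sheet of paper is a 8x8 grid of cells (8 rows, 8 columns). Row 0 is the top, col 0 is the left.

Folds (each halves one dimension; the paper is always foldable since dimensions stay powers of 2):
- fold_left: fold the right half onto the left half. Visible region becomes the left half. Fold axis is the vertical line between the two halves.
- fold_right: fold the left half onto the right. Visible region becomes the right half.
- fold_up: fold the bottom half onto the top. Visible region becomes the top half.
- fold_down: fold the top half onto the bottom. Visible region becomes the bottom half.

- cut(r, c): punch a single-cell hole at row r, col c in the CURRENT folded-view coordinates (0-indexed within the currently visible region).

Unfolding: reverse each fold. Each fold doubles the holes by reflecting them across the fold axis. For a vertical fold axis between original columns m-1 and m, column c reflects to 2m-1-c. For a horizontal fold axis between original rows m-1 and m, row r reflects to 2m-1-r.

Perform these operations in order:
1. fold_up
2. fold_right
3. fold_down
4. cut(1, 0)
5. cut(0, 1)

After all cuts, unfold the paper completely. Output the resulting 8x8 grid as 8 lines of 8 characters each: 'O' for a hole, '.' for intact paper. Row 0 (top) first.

Answer: ...OO...
..O..O..
..O..O..
...OO...
...OO...
..O..O..
..O..O..
...OO...

Derivation:
Op 1 fold_up: fold axis h@4; visible region now rows[0,4) x cols[0,8) = 4x8
Op 2 fold_right: fold axis v@4; visible region now rows[0,4) x cols[4,8) = 4x4
Op 3 fold_down: fold axis h@2; visible region now rows[2,4) x cols[4,8) = 2x4
Op 4 cut(1, 0): punch at orig (3,4); cuts so far [(3, 4)]; region rows[2,4) x cols[4,8) = 2x4
Op 5 cut(0, 1): punch at orig (2,5); cuts so far [(2, 5), (3, 4)]; region rows[2,4) x cols[4,8) = 2x4
Unfold 1 (reflect across h@2): 4 holes -> [(0, 4), (1, 5), (2, 5), (3, 4)]
Unfold 2 (reflect across v@4): 8 holes -> [(0, 3), (0, 4), (1, 2), (1, 5), (2, 2), (2, 5), (3, 3), (3, 4)]
Unfold 3 (reflect across h@4): 16 holes -> [(0, 3), (0, 4), (1, 2), (1, 5), (2, 2), (2, 5), (3, 3), (3, 4), (4, 3), (4, 4), (5, 2), (5, 5), (6, 2), (6, 5), (7, 3), (7, 4)]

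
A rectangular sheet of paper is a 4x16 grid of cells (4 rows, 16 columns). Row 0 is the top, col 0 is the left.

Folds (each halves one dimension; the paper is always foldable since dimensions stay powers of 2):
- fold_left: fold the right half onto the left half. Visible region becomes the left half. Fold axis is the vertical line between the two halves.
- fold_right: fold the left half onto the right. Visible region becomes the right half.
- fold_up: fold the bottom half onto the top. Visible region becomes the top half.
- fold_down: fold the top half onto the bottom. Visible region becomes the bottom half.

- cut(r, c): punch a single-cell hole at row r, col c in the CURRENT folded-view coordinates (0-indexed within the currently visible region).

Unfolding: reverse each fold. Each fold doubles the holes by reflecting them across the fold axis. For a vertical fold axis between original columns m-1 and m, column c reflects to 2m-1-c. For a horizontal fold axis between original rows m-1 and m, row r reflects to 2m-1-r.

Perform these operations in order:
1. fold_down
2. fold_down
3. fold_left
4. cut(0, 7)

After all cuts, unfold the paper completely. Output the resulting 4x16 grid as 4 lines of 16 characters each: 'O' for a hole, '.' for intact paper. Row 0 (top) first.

Answer: .......OO.......
.......OO.......
.......OO.......
.......OO.......

Derivation:
Op 1 fold_down: fold axis h@2; visible region now rows[2,4) x cols[0,16) = 2x16
Op 2 fold_down: fold axis h@3; visible region now rows[3,4) x cols[0,16) = 1x16
Op 3 fold_left: fold axis v@8; visible region now rows[3,4) x cols[0,8) = 1x8
Op 4 cut(0, 7): punch at orig (3,7); cuts so far [(3, 7)]; region rows[3,4) x cols[0,8) = 1x8
Unfold 1 (reflect across v@8): 2 holes -> [(3, 7), (3, 8)]
Unfold 2 (reflect across h@3): 4 holes -> [(2, 7), (2, 8), (3, 7), (3, 8)]
Unfold 3 (reflect across h@2): 8 holes -> [(0, 7), (0, 8), (1, 7), (1, 8), (2, 7), (2, 8), (3, 7), (3, 8)]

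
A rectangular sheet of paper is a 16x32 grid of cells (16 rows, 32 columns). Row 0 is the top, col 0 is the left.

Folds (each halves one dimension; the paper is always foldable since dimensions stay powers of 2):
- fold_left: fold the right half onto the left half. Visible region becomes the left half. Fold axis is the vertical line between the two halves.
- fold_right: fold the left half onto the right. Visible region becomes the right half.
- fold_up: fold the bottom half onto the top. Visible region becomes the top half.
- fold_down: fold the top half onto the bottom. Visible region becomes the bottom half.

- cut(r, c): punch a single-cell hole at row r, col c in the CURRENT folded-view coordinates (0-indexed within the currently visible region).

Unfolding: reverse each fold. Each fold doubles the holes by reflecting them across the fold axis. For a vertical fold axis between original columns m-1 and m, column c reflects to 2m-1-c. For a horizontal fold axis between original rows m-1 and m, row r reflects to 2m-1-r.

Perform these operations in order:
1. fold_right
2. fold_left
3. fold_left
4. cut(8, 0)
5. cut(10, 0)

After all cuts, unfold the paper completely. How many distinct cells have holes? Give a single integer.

Answer: 16

Derivation:
Op 1 fold_right: fold axis v@16; visible region now rows[0,16) x cols[16,32) = 16x16
Op 2 fold_left: fold axis v@24; visible region now rows[0,16) x cols[16,24) = 16x8
Op 3 fold_left: fold axis v@20; visible region now rows[0,16) x cols[16,20) = 16x4
Op 4 cut(8, 0): punch at orig (8,16); cuts so far [(8, 16)]; region rows[0,16) x cols[16,20) = 16x4
Op 5 cut(10, 0): punch at orig (10,16); cuts so far [(8, 16), (10, 16)]; region rows[0,16) x cols[16,20) = 16x4
Unfold 1 (reflect across v@20): 4 holes -> [(8, 16), (8, 23), (10, 16), (10, 23)]
Unfold 2 (reflect across v@24): 8 holes -> [(8, 16), (8, 23), (8, 24), (8, 31), (10, 16), (10, 23), (10, 24), (10, 31)]
Unfold 3 (reflect across v@16): 16 holes -> [(8, 0), (8, 7), (8, 8), (8, 15), (8, 16), (8, 23), (8, 24), (8, 31), (10, 0), (10, 7), (10, 8), (10, 15), (10, 16), (10, 23), (10, 24), (10, 31)]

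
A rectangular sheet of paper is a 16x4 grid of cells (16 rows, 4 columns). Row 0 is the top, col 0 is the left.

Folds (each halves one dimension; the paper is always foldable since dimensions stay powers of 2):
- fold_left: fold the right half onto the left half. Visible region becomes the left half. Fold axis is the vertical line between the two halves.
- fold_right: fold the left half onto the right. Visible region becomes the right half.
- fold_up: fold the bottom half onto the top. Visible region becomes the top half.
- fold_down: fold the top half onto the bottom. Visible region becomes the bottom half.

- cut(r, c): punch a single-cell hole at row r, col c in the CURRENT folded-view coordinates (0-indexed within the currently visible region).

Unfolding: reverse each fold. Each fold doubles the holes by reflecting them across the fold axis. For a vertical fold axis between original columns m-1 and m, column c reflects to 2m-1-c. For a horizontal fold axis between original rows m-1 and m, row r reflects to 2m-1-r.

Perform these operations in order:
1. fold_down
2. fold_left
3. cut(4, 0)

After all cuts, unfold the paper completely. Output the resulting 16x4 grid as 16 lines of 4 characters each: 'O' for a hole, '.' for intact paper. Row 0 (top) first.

Answer: ....
....
....
O..O
....
....
....
....
....
....
....
....
O..O
....
....
....

Derivation:
Op 1 fold_down: fold axis h@8; visible region now rows[8,16) x cols[0,4) = 8x4
Op 2 fold_left: fold axis v@2; visible region now rows[8,16) x cols[0,2) = 8x2
Op 3 cut(4, 0): punch at orig (12,0); cuts so far [(12, 0)]; region rows[8,16) x cols[0,2) = 8x2
Unfold 1 (reflect across v@2): 2 holes -> [(12, 0), (12, 3)]
Unfold 2 (reflect across h@8): 4 holes -> [(3, 0), (3, 3), (12, 0), (12, 3)]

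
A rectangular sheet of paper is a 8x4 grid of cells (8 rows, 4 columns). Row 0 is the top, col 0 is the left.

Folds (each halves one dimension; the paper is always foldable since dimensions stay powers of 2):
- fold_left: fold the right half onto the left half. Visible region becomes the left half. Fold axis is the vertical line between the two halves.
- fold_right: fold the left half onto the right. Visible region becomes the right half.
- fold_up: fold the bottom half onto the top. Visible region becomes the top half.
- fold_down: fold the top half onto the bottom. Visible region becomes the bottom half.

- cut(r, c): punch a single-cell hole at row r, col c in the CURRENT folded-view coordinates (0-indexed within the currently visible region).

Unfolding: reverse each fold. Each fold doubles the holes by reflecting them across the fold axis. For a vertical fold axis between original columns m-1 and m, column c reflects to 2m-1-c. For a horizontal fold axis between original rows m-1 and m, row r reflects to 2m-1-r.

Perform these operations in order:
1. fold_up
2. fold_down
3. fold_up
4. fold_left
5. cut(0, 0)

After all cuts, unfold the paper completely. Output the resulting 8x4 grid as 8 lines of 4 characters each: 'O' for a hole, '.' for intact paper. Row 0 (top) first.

Op 1 fold_up: fold axis h@4; visible region now rows[0,4) x cols[0,4) = 4x4
Op 2 fold_down: fold axis h@2; visible region now rows[2,4) x cols[0,4) = 2x4
Op 3 fold_up: fold axis h@3; visible region now rows[2,3) x cols[0,4) = 1x4
Op 4 fold_left: fold axis v@2; visible region now rows[2,3) x cols[0,2) = 1x2
Op 5 cut(0, 0): punch at orig (2,0); cuts so far [(2, 0)]; region rows[2,3) x cols[0,2) = 1x2
Unfold 1 (reflect across v@2): 2 holes -> [(2, 0), (2, 3)]
Unfold 2 (reflect across h@3): 4 holes -> [(2, 0), (2, 3), (3, 0), (3, 3)]
Unfold 3 (reflect across h@2): 8 holes -> [(0, 0), (0, 3), (1, 0), (1, 3), (2, 0), (2, 3), (3, 0), (3, 3)]
Unfold 4 (reflect across h@4): 16 holes -> [(0, 0), (0, 3), (1, 0), (1, 3), (2, 0), (2, 3), (3, 0), (3, 3), (4, 0), (4, 3), (5, 0), (5, 3), (6, 0), (6, 3), (7, 0), (7, 3)]

Answer: O..O
O..O
O..O
O..O
O..O
O..O
O..O
O..O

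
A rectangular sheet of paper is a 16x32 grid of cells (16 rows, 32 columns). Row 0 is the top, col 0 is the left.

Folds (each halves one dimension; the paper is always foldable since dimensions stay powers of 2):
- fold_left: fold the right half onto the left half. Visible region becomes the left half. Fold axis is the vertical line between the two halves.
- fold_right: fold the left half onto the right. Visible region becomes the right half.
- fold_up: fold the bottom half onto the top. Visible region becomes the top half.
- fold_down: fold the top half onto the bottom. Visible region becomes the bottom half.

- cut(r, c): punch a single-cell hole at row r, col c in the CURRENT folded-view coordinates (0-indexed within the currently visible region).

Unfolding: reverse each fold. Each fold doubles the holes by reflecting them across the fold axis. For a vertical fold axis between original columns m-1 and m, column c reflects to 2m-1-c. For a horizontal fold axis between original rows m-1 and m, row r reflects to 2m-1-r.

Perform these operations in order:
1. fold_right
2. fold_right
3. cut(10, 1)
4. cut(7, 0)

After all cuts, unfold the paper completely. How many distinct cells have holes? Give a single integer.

Answer: 8

Derivation:
Op 1 fold_right: fold axis v@16; visible region now rows[0,16) x cols[16,32) = 16x16
Op 2 fold_right: fold axis v@24; visible region now rows[0,16) x cols[24,32) = 16x8
Op 3 cut(10, 1): punch at orig (10,25); cuts so far [(10, 25)]; region rows[0,16) x cols[24,32) = 16x8
Op 4 cut(7, 0): punch at orig (7,24); cuts so far [(7, 24), (10, 25)]; region rows[0,16) x cols[24,32) = 16x8
Unfold 1 (reflect across v@24): 4 holes -> [(7, 23), (7, 24), (10, 22), (10, 25)]
Unfold 2 (reflect across v@16): 8 holes -> [(7, 7), (7, 8), (7, 23), (7, 24), (10, 6), (10, 9), (10, 22), (10, 25)]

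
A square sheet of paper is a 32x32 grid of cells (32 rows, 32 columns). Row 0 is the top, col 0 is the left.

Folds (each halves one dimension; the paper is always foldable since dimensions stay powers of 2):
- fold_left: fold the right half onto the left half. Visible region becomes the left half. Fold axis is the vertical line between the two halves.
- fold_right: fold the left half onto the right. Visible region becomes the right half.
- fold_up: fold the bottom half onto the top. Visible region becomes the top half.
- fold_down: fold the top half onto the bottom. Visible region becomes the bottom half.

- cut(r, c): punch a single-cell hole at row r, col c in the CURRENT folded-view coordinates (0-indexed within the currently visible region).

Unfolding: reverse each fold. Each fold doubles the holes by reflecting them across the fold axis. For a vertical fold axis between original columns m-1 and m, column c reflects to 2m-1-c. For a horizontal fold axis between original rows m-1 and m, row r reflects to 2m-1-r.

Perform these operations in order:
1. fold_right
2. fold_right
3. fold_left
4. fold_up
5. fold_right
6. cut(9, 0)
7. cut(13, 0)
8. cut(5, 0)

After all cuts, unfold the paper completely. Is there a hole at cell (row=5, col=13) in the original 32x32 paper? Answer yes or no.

Answer: yes

Derivation:
Op 1 fold_right: fold axis v@16; visible region now rows[0,32) x cols[16,32) = 32x16
Op 2 fold_right: fold axis v@24; visible region now rows[0,32) x cols[24,32) = 32x8
Op 3 fold_left: fold axis v@28; visible region now rows[0,32) x cols[24,28) = 32x4
Op 4 fold_up: fold axis h@16; visible region now rows[0,16) x cols[24,28) = 16x4
Op 5 fold_right: fold axis v@26; visible region now rows[0,16) x cols[26,28) = 16x2
Op 6 cut(9, 0): punch at orig (9,26); cuts so far [(9, 26)]; region rows[0,16) x cols[26,28) = 16x2
Op 7 cut(13, 0): punch at orig (13,26); cuts so far [(9, 26), (13, 26)]; region rows[0,16) x cols[26,28) = 16x2
Op 8 cut(5, 0): punch at orig (5,26); cuts so far [(5, 26), (9, 26), (13, 26)]; region rows[0,16) x cols[26,28) = 16x2
Unfold 1 (reflect across v@26): 6 holes -> [(5, 25), (5, 26), (9, 25), (9, 26), (13, 25), (13, 26)]
Unfold 2 (reflect across h@16): 12 holes -> [(5, 25), (5, 26), (9, 25), (9, 26), (13, 25), (13, 26), (18, 25), (18, 26), (22, 25), (22, 26), (26, 25), (26, 26)]
Unfold 3 (reflect across v@28): 24 holes -> [(5, 25), (5, 26), (5, 29), (5, 30), (9, 25), (9, 26), (9, 29), (9, 30), (13, 25), (13, 26), (13, 29), (13, 30), (18, 25), (18, 26), (18, 29), (18, 30), (22, 25), (22, 26), (22, 29), (22, 30), (26, 25), (26, 26), (26, 29), (26, 30)]
Unfold 4 (reflect across v@24): 48 holes -> [(5, 17), (5, 18), (5, 21), (5, 22), (5, 25), (5, 26), (5, 29), (5, 30), (9, 17), (9, 18), (9, 21), (9, 22), (9, 25), (9, 26), (9, 29), (9, 30), (13, 17), (13, 18), (13, 21), (13, 22), (13, 25), (13, 26), (13, 29), (13, 30), (18, 17), (18, 18), (18, 21), (18, 22), (18, 25), (18, 26), (18, 29), (18, 30), (22, 17), (22, 18), (22, 21), (22, 22), (22, 25), (22, 26), (22, 29), (22, 30), (26, 17), (26, 18), (26, 21), (26, 22), (26, 25), (26, 26), (26, 29), (26, 30)]
Unfold 5 (reflect across v@16): 96 holes -> [(5, 1), (5, 2), (5, 5), (5, 6), (5, 9), (5, 10), (5, 13), (5, 14), (5, 17), (5, 18), (5, 21), (5, 22), (5, 25), (5, 26), (5, 29), (5, 30), (9, 1), (9, 2), (9, 5), (9, 6), (9, 9), (9, 10), (9, 13), (9, 14), (9, 17), (9, 18), (9, 21), (9, 22), (9, 25), (9, 26), (9, 29), (9, 30), (13, 1), (13, 2), (13, 5), (13, 6), (13, 9), (13, 10), (13, 13), (13, 14), (13, 17), (13, 18), (13, 21), (13, 22), (13, 25), (13, 26), (13, 29), (13, 30), (18, 1), (18, 2), (18, 5), (18, 6), (18, 9), (18, 10), (18, 13), (18, 14), (18, 17), (18, 18), (18, 21), (18, 22), (18, 25), (18, 26), (18, 29), (18, 30), (22, 1), (22, 2), (22, 5), (22, 6), (22, 9), (22, 10), (22, 13), (22, 14), (22, 17), (22, 18), (22, 21), (22, 22), (22, 25), (22, 26), (22, 29), (22, 30), (26, 1), (26, 2), (26, 5), (26, 6), (26, 9), (26, 10), (26, 13), (26, 14), (26, 17), (26, 18), (26, 21), (26, 22), (26, 25), (26, 26), (26, 29), (26, 30)]
Holes: [(5, 1), (5, 2), (5, 5), (5, 6), (5, 9), (5, 10), (5, 13), (5, 14), (5, 17), (5, 18), (5, 21), (5, 22), (5, 25), (5, 26), (5, 29), (5, 30), (9, 1), (9, 2), (9, 5), (9, 6), (9, 9), (9, 10), (9, 13), (9, 14), (9, 17), (9, 18), (9, 21), (9, 22), (9, 25), (9, 26), (9, 29), (9, 30), (13, 1), (13, 2), (13, 5), (13, 6), (13, 9), (13, 10), (13, 13), (13, 14), (13, 17), (13, 18), (13, 21), (13, 22), (13, 25), (13, 26), (13, 29), (13, 30), (18, 1), (18, 2), (18, 5), (18, 6), (18, 9), (18, 10), (18, 13), (18, 14), (18, 17), (18, 18), (18, 21), (18, 22), (18, 25), (18, 26), (18, 29), (18, 30), (22, 1), (22, 2), (22, 5), (22, 6), (22, 9), (22, 10), (22, 13), (22, 14), (22, 17), (22, 18), (22, 21), (22, 22), (22, 25), (22, 26), (22, 29), (22, 30), (26, 1), (26, 2), (26, 5), (26, 6), (26, 9), (26, 10), (26, 13), (26, 14), (26, 17), (26, 18), (26, 21), (26, 22), (26, 25), (26, 26), (26, 29), (26, 30)]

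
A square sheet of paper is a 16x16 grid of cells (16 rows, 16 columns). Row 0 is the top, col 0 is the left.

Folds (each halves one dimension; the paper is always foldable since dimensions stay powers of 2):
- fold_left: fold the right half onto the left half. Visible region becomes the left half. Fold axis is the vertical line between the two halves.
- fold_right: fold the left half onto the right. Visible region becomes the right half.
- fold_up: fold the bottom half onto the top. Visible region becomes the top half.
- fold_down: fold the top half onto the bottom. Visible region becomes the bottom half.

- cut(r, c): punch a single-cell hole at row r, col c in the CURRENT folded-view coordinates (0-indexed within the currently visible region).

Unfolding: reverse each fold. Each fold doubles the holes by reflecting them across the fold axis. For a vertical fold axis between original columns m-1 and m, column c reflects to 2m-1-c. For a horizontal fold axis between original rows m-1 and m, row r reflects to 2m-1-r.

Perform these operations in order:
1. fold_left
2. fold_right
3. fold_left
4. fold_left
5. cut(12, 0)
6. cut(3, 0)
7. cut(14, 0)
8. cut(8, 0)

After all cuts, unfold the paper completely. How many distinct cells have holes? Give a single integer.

Op 1 fold_left: fold axis v@8; visible region now rows[0,16) x cols[0,8) = 16x8
Op 2 fold_right: fold axis v@4; visible region now rows[0,16) x cols[4,8) = 16x4
Op 3 fold_left: fold axis v@6; visible region now rows[0,16) x cols[4,6) = 16x2
Op 4 fold_left: fold axis v@5; visible region now rows[0,16) x cols[4,5) = 16x1
Op 5 cut(12, 0): punch at orig (12,4); cuts so far [(12, 4)]; region rows[0,16) x cols[4,5) = 16x1
Op 6 cut(3, 0): punch at orig (3,4); cuts so far [(3, 4), (12, 4)]; region rows[0,16) x cols[4,5) = 16x1
Op 7 cut(14, 0): punch at orig (14,4); cuts so far [(3, 4), (12, 4), (14, 4)]; region rows[0,16) x cols[4,5) = 16x1
Op 8 cut(8, 0): punch at orig (8,4); cuts so far [(3, 4), (8, 4), (12, 4), (14, 4)]; region rows[0,16) x cols[4,5) = 16x1
Unfold 1 (reflect across v@5): 8 holes -> [(3, 4), (3, 5), (8, 4), (8, 5), (12, 4), (12, 5), (14, 4), (14, 5)]
Unfold 2 (reflect across v@6): 16 holes -> [(3, 4), (3, 5), (3, 6), (3, 7), (8, 4), (8, 5), (8, 6), (8, 7), (12, 4), (12, 5), (12, 6), (12, 7), (14, 4), (14, 5), (14, 6), (14, 7)]
Unfold 3 (reflect across v@4): 32 holes -> [(3, 0), (3, 1), (3, 2), (3, 3), (3, 4), (3, 5), (3, 6), (3, 7), (8, 0), (8, 1), (8, 2), (8, 3), (8, 4), (8, 5), (8, 6), (8, 7), (12, 0), (12, 1), (12, 2), (12, 3), (12, 4), (12, 5), (12, 6), (12, 7), (14, 0), (14, 1), (14, 2), (14, 3), (14, 4), (14, 5), (14, 6), (14, 7)]
Unfold 4 (reflect across v@8): 64 holes -> [(3, 0), (3, 1), (3, 2), (3, 3), (3, 4), (3, 5), (3, 6), (3, 7), (3, 8), (3, 9), (3, 10), (3, 11), (3, 12), (3, 13), (3, 14), (3, 15), (8, 0), (8, 1), (8, 2), (8, 3), (8, 4), (8, 5), (8, 6), (8, 7), (8, 8), (8, 9), (8, 10), (8, 11), (8, 12), (8, 13), (8, 14), (8, 15), (12, 0), (12, 1), (12, 2), (12, 3), (12, 4), (12, 5), (12, 6), (12, 7), (12, 8), (12, 9), (12, 10), (12, 11), (12, 12), (12, 13), (12, 14), (12, 15), (14, 0), (14, 1), (14, 2), (14, 3), (14, 4), (14, 5), (14, 6), (14, 7), (14, 8), (14, 9), (14, 10), (14, 11), (14, 12), (14, 13), (14, 14), (14, 15)]

Answer: 64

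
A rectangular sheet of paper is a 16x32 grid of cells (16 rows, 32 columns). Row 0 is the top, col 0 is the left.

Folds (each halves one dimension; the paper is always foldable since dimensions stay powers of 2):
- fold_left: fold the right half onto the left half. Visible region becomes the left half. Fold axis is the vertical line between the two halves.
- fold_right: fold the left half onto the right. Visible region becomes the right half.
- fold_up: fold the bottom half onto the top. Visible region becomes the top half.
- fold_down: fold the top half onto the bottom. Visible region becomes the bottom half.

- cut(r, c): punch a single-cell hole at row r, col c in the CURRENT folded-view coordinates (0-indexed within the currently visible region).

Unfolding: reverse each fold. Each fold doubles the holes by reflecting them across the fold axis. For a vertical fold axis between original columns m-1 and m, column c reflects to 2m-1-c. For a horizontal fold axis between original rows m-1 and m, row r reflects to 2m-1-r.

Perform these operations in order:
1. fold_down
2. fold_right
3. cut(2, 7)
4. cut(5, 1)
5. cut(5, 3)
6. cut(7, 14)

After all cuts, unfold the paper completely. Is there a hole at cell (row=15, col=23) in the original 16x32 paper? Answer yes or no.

Op 1 fold_down: fold axis h@8; visible region now rows[8,16) x cols[0,32) = 8x32
Op 2 fold_right: fold axis v@16; visible region now rows[8,16) x cols[16,32) = 8x16
Op 3 cut(2, 7): punch at orig (10,23); cuts so far [(10, 23)]; region rows[8,16) x cols[16,32) = 8x16
Op 4 cut(5, 1): punch at orig (13,17); cuts so far [(10, 23), (13, 17)]; region rows[8,16) x cols[16,32) = 8x16
Op 5 cut(5, 3): punch at orig (13,19); cuts so far [(10, 23), (13, 17), (13, 19)]; region rows[8,16) x cols[16,32) = 8x16
Op 6 cut(7, 14): punch at orig (15,30); cuts so far [(10, 23), (13, 17), (13, 19), (15, 30)]; region rows[8,16) x cols[16,32) = 8x16
Unfold 1 (reflect across v@16): 8 holes -> [(10, 8), (10, 23), (13, 12), (13, 14), (13, 17), (13, 19), (15, 1), (15, 30)]
Unfold 2 (reflect across h@8): 16 holes -> [(0, 1), (0, 30), (2, 12), (2, 14), (2, 17), (2, 19), (5, 8), (5, 23), (10, 8), (10, 23), (13, 12), (13, 14), (13, 17), (13, 19), (15, 1), (15, 30)]
Holes: [(0, 1), (0, 30), (2, 12), (2, 14), (2, 17), (2, 19), (5, 8), (5, 23), (10, 8), (10, 23), (13, 12), (13, 14), (13, 17), (13, 19), (15, 1), (15, 30)]

Answer: no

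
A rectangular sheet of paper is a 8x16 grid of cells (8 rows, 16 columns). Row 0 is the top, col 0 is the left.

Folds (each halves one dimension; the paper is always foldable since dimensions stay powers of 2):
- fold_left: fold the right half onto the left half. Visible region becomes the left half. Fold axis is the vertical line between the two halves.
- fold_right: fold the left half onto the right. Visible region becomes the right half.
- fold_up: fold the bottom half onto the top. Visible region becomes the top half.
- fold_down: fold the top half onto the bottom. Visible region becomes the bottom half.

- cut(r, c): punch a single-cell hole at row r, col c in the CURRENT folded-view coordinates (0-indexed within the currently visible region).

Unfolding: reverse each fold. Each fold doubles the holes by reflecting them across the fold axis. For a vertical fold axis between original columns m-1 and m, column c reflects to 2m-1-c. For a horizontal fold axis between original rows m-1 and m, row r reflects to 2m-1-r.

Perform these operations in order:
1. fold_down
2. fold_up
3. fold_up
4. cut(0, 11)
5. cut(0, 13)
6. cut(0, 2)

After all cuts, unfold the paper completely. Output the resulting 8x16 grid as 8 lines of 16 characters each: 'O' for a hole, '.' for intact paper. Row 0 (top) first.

Op 1 fold_down: fold axis h@4; visible region now rows[4,8) x cols[0,16) = 4x16
Op 2 fold_up: fold axis h@6; visible region now rows[4,6) x cols[0,16) = 2x16
Op 3 fold_up: fold axis h@5; visible region now rows[4,5) x cols[0,16) = 1x16
Op 4 cut(0, 11): punch at orig (4,11); cuts so far [(4, 11)]; region rows[4,5) x cols[0,16) = 1x16
Op 5 cut(0, 13): punch at orig (4,13); cuts so far [(4, 11), (4, 13)]; region rows[4,5) x cols[0,16) = 1x16
Op 6 cut(0, 2): punch at orig (4,2); cuts so far [(4, 2), (4, 11), (4, 13)]; region rows[4,5) x cols[0,16) = 1x16
Unfold 1 (reflect across h@5): 6 holes -> [(4, 2), (4, 11), (4, 13), (5, 2), (5, 11), (5, 13)]
Unfold 2 (reflect across h@6): 12 holes -> [(4, 2), (4, 11), (4, 13), (5, 2), (5, 11), (5, 13), (6, 2), (6, 11), (6, 13), (7, 2), (7, 11), (7, 13)]
Unfold 3 (reflect across h@4): 24 holes -> [(0, 2), (0, 11), (0, 13), (1, 2), (1, 11), (1, 13), (2, 2), (2, 11), (2, 13), (3, 2), (3, 11), (3, 13), (4, 2), (4, 11), (4, 13), (5, 2), (5, 11), (5, 13), (6, 2), (6, 11), (6, 13), (7, 2), (7, 11), (7, 13)]

Answer: ..O........O.O..
..O........O.O..
..O........O.O..
..O........O.O..
..O........O.O..
..O........O.O..
..O........O.O..
..O........O.O..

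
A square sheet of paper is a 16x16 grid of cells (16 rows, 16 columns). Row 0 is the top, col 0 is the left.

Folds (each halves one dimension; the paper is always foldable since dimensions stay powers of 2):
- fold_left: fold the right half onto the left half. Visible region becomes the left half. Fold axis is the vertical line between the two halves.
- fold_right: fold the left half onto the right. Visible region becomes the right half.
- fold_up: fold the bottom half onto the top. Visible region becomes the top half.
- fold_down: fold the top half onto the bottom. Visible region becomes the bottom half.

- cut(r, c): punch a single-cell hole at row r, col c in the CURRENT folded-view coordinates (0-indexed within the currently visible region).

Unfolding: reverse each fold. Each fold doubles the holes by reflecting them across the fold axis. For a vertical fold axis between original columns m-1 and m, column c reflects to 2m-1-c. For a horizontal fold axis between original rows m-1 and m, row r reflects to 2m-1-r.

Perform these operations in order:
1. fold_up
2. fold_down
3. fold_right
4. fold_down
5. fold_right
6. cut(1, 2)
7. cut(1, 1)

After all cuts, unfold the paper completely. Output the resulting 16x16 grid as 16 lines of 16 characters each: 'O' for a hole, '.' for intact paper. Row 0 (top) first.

Op 1 fold_up: fold axis h@8; visible region now rows[0,8) x cols[0,16) = 8x16
Op 2 fold_down: fold axis h@4; visible region now rows[4,8) x cols[0,16) = 4x16
Op 3 fold_right: fold axis v@8; visible region now rows[4,8) x cols[8,16) = 4x8
Op 4 fold_down: fold axis h@6; visible region now rows[6,8) x cols[8,16) = 2x8
Op 5 fold_right: fold axis v@12; visible region now rows[6,8) x cols[12,16) = 2x4
Op 6 cut(1, 2): punch at orig (7,14); cuts so far [(7, 14)]; region rows[6,8) x cols[12,16) = 2x4
Op 7 cut(1, 1): punch at orig (7,13); cuts so far [(7, 13), (7, 14)]; region rows[6,8) x cols[12,16) = 2x4
Unfold 1 (reflect across v@12): 4 holes -> [(7, 9), (7, 10), (7, 13), (7, 14)]
Unfold 2 (reflect across h@6): 8 holes -> [(4, 9), (4, 10), (4, 13), (4, 14), (7, 9), (7, 10), (7, 13), (7, 14)]
Unfold 3 (reflect across v@8): 16 holes -> [(4, 1), (4, 2), (4, 5), (4, 6), (4, 9), (4, 10), (4, 13), (4, 14), (7, 1), (7, 2), (7, 5), (7, 6), (7, 9), (7, 10), (7, 13), (7, 14)]
Unfold 4 (reflect across h@4): 32 holes -> [(0, 1), (0, 2), (0, 5), (0, 6), (0, 9), (0, 10), (0, 13), (0, 14), (3, 1), (3, 2), (3, 5), (3, 6), (3, 9), (3, 10), (3, 13), (3, 14), (4, 1), (4, 2), (4, 5), (4, 6), (4, 9), (4, 10), (4, 13), (4, 14), (7, 1), (7, 2), (7, 5), (7, 6), (7, 9), (7, 10), (7, 13), (7, 14)]
Unfold 5 (reflect across h@8): 64 holes -> [(0, 1), (0, 2), (0, 5), (0, 6), (0, 9), (0, 10), (0, 13), (0, 14), (3, 1), (3, 2), (3, 5), (3, 6), (3, 9), (3, 10), (3, 13), (3, 14), (4, 1), (4, 2), (4, 5), (4, 6), (4, 9), (4, 10), (4, 13), (4, 14), (7, 1), (7, 2), (7, 5), (7, 6), (7, 9), (7, 10), (7, 13), (7, 14), (8, 1), (8, 2), (8, 5), (8, 6), (8, 9), (8, 10), (8, 13), (8, 14), (11, 1), (11, 2), (11, 5), (11, 6), (11, 9), (11, 10), (11, 13), (11, 14), (12, 1), (12, 2), (12, 5), (12, 6), (12, 9), (12, 10), (12, 13), (12, 14), (15, 1), (15, 2), (15, 5), (15, 6), (15, 9), (15, 10), (15, 13), (15, 14)]

Answer: .OO..OO..OO..OO.
................
................
.OO..OO..OO..OO.
.OO..OO..OO..OO.
................
................
.OO..OO..OO..OO.
.OO..OO..OO..OO.
................
................
.OO..OO..OO..OO.
.OO..OO..OO..OO.
................
................
.OO..OO..OO..OO.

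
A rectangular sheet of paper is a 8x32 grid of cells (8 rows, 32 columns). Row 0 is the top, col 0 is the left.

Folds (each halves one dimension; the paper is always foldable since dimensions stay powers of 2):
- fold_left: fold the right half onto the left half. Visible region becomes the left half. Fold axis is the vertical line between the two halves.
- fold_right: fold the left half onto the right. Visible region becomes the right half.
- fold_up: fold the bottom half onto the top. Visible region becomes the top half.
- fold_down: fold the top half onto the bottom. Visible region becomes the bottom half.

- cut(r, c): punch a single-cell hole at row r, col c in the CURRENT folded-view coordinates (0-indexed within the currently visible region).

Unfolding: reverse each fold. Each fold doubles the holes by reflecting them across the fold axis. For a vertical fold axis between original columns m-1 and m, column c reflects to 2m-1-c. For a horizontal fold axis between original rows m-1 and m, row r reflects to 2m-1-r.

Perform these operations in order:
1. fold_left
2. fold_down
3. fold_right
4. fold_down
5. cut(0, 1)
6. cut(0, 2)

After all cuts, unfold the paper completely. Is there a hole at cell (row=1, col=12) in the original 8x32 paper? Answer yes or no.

Answer: no

Derivation:
Op 1 fold_left: fold axis v@16; visible region now rows[0,8) x cols[0,16) = 8x16
Op 2 fold_down: fold axis h@4; visible region now rows[4,8) x cols[0,16) = 4x16
Op 3 fold_right: fold axis v@8; visible region now rows[4,8) x cols[8,16) = 4x8
Op 4 fold_down: fold axis h@6; visible region now rows[6,8) x cols[8,16) = 2x8
Op 5 cut(0, 1): punch at orig (6,9); cuts so far [(6, 9)]; region rows[6,8) x cols[8,16) = 2x8
Op 6 cut(0, 2): punch at orig (6,10); cuts so far [(6, 9), (6, 10)]; region rows[6,8) x cols[8,16) = 2x8
Unfold 1 (reflect across h@6): 4 holes -> [(5, 9), (5, 10), (6, 9), (6, 10)]
Unfold 2 (reflect across v@8): 8 holes -> [(5, 5), (5, 6), (5, 9), (5, 10), (6, 5), (6, 6), (6, 9), (6, 10)]
Unfold 3 (reflect across h@4): 16 holes -> [(1, 5), (1, 6), (1, 9), (1, 10), (2, 5), (2, 6), (2, 9), (2, 10), (5, 5), (5, 6), (5, 9), (5, 10), (6, 5), (6, 6), (6, 9), (6, 10)]
Unfold 4 (reflect across v@16): 32 holes -> [(1, 5), (1, 6), (1, 9), (1, 10), (1, 21), (1, 22), (1, 25), (1, 26), (2, 5), (2, 6), (2, 9), (2, 10), (2, 21), (2, 22), (2, 25), (2, 26), (5, 5), (5, 6), (5, 9), (5, 10), (5, 21), (5, 22), (5, 25), (5, 26), (6, 5), (6, 6), (6, 9), (6, 10), (6, 21), (6, 22), (6, 25), (6, 26)]
Holes: [(1, 5), (1, 6), (1, 9), (1, 10), (1, 21), (1, 22), (1, 25), (1, 26), (2, 5), (2, 6), (2, 9), (2, 10), (2, 21), (2, 22), (2, 25), (2, 26), (5, 5), (5, 6), (5, 9), (5, 10), (5, 21), (5, 22), (5, 25), (5, 26), (6, 5), (6, 6), (6, 9), (6, 10), (6, 21), (6, 22), (6, 25), (6, 26)]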